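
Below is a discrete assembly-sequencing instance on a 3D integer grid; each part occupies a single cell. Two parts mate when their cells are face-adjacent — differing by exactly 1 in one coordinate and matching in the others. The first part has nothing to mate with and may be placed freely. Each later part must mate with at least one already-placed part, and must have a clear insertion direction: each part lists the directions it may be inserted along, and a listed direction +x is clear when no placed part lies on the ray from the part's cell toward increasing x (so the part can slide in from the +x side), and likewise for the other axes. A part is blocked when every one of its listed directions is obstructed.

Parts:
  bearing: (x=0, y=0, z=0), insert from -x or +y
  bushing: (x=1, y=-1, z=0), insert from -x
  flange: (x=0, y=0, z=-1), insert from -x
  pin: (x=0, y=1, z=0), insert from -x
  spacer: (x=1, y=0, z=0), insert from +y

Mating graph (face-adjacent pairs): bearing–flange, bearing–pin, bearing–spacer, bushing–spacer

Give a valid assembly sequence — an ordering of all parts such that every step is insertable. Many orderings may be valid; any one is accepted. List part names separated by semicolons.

bearing; pin; flange; spacer; bushing

1. bearing@(0, 0, 0) [-x clear] — {bearing}
2. pin@(0, 1, 0) [-x clear] — {bearing, pin}
3. flange@(0, 0, -1) [-x clear] — {bearing, flange, pin}
4. spacer@(1, 0, 0) [+y clear] — {bearing, flange, pin, spacer}
5. bushing@(1, -1, 0) [-x clear] — {bearing, bushing, flange, pin, spacer}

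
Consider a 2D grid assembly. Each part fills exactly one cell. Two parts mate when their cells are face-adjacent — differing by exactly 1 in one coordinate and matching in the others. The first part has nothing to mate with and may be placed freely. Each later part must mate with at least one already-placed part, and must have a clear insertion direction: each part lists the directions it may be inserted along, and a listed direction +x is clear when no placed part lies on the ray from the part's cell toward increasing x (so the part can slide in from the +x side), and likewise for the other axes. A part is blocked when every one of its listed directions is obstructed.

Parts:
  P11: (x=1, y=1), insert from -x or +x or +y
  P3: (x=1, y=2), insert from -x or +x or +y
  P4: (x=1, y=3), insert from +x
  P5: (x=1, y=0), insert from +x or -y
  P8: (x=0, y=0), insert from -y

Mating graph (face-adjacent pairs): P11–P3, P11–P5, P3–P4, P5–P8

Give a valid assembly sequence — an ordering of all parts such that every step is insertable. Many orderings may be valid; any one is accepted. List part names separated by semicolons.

P5; P11; P3; P4; P8

1. P5@(1, 0) [+x clear] — {P5}
2. P11@(1, 1) [-x clear] — {P11, P5}
3. P3@(1, 2) [-x clear] — {P11, P3, P5}
4. P4@(1, 3) [+x clear] — {P11, P3, P4, P5}
5. P8@(0, 0) [-y clear] — {P11, P3, P4, P5, P8}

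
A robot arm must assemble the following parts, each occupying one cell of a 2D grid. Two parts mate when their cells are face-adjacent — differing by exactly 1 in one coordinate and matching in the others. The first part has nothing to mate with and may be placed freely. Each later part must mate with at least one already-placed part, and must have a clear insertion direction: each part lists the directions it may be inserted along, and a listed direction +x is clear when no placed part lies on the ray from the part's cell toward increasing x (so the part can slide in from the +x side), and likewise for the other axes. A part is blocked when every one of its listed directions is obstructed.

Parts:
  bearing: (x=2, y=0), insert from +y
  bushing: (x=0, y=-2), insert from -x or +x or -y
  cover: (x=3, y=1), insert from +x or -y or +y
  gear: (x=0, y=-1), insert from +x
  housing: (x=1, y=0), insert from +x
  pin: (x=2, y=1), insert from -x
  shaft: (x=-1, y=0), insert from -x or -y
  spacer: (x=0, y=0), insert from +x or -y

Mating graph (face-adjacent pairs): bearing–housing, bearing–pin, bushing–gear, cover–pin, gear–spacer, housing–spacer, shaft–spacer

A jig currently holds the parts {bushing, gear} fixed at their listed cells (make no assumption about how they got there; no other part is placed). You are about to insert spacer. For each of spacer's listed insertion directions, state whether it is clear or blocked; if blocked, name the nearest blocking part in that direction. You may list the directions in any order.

+x: ray from spacer(0, 0) has no placed part ⇒ clear
-y: nearest on ray is gear@(0, -1) ⇒ blocked

+x: clear; -y: blocked by gear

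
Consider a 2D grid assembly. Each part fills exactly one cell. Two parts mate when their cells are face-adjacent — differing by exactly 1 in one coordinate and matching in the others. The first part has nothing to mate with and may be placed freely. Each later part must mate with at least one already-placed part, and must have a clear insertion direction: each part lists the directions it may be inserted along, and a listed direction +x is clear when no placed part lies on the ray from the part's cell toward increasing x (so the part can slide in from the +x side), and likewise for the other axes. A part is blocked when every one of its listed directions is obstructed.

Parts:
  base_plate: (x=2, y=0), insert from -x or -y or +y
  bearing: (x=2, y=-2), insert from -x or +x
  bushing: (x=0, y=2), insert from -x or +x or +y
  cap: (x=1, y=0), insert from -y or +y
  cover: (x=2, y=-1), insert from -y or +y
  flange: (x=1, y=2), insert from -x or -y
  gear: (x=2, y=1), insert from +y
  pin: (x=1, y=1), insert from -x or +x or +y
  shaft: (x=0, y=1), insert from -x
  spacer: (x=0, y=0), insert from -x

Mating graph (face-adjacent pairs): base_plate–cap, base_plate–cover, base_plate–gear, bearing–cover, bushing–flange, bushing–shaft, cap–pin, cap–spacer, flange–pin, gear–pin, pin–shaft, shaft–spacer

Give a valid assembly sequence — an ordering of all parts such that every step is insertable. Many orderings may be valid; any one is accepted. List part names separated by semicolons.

1. flange@(1, 2) [-x clear] — {flange}
2. pin@(1, 1) [-x clear] — {flange, pin}
3. bushing@(0, 2) [-x clear] — {bushing, flange, pin}
4. shaft@(0, 1) [-x clear] — {bushing, flange, pin, shaft}
5. spacer@(0, 0) [-x clear] — {bushing, flange, pin, shaft, spacer}
6. gear@(2, 1) [+y clear] — {bushing, flange, gear, pin, shaft, spacer}
7. base_plate@(2, 0) [-y clear] — {base_plate, bushing, flange, gear, pin, shaft, spacer}
8. cap@(1, 0) [-y clear] — {base_plate, bushing, cap, flange, gear, pin, shaft, spacer}
9. cover@(2, -1) [-y clear] — {base_plate, bushing, cap, cover, flange, gear, pin, shaft, spacer}
10. bearing@(2, -2) [-x clear] — {base_plate, bearing, bushing, cap, cover, flange, gear, pin, shaft, spacer}

flange; pin; bushing; shaft; spacer; gear; base_plate; cap; cover; bearing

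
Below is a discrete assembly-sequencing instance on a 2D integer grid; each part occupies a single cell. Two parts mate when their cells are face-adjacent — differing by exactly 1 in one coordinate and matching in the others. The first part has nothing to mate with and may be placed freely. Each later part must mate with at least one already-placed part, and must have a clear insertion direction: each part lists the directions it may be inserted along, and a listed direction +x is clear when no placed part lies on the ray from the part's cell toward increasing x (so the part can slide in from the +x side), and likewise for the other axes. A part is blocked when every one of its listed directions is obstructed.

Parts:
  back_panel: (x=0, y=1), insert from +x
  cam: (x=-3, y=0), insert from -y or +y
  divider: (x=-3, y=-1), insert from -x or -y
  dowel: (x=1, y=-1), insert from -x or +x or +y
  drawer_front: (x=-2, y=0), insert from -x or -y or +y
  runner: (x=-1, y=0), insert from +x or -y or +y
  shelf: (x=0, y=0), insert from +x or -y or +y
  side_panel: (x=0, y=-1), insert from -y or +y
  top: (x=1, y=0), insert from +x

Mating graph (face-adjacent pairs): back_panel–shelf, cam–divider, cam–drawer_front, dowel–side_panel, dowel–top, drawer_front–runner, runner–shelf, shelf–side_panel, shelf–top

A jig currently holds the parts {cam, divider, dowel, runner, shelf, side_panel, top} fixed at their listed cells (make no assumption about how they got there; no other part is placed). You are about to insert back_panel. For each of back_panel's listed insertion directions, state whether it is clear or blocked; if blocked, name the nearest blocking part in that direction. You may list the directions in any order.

+x: ray from back_panel(0, 1) has no placed part ⇒ clear

+x: clear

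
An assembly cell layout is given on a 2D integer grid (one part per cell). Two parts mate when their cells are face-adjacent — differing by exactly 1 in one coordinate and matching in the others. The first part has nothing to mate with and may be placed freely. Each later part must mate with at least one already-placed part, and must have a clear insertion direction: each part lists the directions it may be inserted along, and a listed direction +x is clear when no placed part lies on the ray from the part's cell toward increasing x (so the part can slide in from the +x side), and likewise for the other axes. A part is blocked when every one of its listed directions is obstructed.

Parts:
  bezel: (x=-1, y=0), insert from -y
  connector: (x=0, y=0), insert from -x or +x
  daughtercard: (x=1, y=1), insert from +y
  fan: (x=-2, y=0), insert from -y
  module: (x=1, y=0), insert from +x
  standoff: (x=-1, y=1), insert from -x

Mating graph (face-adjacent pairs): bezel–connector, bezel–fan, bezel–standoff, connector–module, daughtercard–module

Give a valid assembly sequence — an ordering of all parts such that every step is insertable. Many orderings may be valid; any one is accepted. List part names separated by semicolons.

daughtercard; module; connector; bezel; standoff; fan

1. daughtercard@(1, 1) [+y clear] — {daughtercard}
2. module@(1, 0) [+x clear] — {daughtercard, module}
3. connector@(0, 0) [-x clear] — {connector, daughtercard, module}
4. bezel@(-1, 0) [-y clear] — {bezel, connector, daughtercard, module}
5. standoff@(-1, 1) [-x clear] — {bezel, connector, daughtercard, module, standoff}
6. fan@(-2, 0) [-y clear] — {bezel, connector, daughtercard, fan, module, standoff}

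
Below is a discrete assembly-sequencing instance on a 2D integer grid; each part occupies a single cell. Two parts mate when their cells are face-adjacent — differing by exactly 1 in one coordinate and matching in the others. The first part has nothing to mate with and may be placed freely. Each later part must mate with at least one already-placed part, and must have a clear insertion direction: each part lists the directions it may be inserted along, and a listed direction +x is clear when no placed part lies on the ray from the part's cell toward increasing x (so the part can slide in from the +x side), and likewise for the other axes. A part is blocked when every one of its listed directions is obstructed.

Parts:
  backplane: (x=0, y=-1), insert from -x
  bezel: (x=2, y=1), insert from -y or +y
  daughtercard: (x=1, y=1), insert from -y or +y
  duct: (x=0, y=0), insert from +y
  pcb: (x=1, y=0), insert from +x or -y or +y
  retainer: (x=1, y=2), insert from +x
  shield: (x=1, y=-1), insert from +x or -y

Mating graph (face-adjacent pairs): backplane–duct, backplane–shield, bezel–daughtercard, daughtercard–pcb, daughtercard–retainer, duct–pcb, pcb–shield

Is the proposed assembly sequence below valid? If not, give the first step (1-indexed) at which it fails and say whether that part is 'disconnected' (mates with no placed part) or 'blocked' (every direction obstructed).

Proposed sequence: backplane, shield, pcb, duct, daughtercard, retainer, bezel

1. backplane@(0, -1) [-x clear] — {backplane}
2. shield@(1, -1) [+x clear] — {backplane, shield}
3. pcb@(1, 0) [+x clear] — {backplane, pcb, shield}
4. duct@(0, 0) [+y clear] — {backplane, duct, pcb, shield}
5. daughtercard@(1, 1) [+y clear] — {backplane, daughtercard, duct, pcb, shield}
6. retainer@(1, 2) [+x clear] — {backplane, daughtercard, duct, pcb, retainer, shield}
7. bezel@(2, 1) [-y clear] — {backplane, bezel, daughtercard, duct, pcb, retainer, shield}

Valid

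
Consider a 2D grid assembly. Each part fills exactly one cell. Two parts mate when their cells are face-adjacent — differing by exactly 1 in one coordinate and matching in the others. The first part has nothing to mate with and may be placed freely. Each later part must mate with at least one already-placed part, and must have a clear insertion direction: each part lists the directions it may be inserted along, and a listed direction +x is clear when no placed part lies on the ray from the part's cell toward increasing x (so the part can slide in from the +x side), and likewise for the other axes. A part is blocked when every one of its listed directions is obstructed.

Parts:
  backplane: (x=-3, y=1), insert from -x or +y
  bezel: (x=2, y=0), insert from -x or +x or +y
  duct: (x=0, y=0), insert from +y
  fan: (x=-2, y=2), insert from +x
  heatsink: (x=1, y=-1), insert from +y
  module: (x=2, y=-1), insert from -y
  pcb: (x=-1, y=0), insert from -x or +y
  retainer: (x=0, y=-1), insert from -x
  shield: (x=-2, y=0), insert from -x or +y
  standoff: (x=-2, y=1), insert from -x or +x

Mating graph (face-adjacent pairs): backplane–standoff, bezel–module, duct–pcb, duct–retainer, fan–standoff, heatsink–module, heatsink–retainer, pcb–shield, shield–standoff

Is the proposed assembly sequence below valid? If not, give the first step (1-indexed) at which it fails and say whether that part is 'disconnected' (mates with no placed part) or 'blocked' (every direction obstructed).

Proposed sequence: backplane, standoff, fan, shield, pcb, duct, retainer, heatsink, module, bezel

Valid

1. backplane@(-3, 1) [-x clear] — {backplane}
2. standoff@(-2, 1) [+x clear] — {backplane, standoff}
3. fan@(-2, 2) [+x clear] — {backplane, fan, standoff}
4. shield@(-2, 0) [-x clear] — {backplane, fan, shield, standoff}
5. pcb@(-1, 0) [+y clear] — {backplane, fan, pcb, shield, standoff}
6. duct@(0, 0) [+y clear] — {backplane, duct, fan, pcb, shield, standoff}
7. retainer@(0, -1) [-x clear] — {backplane, duct, fan, pcb, retainer, shield, standoff}
8. heatsink@(1, -1) [+y clear] — {backplane, duct, fan, heatsink, pcb, retainer, shield, standoff}
9. module@(2, -1) [-y clear] — {backplane, duct, fan, heatsink, module, pcb, retainer, shield, standoff}
10. bezel@(2, 0) [+x clear] — {backplane, bezel, duct, fan, heatsink, module, pcb, retainer, shield, standoff}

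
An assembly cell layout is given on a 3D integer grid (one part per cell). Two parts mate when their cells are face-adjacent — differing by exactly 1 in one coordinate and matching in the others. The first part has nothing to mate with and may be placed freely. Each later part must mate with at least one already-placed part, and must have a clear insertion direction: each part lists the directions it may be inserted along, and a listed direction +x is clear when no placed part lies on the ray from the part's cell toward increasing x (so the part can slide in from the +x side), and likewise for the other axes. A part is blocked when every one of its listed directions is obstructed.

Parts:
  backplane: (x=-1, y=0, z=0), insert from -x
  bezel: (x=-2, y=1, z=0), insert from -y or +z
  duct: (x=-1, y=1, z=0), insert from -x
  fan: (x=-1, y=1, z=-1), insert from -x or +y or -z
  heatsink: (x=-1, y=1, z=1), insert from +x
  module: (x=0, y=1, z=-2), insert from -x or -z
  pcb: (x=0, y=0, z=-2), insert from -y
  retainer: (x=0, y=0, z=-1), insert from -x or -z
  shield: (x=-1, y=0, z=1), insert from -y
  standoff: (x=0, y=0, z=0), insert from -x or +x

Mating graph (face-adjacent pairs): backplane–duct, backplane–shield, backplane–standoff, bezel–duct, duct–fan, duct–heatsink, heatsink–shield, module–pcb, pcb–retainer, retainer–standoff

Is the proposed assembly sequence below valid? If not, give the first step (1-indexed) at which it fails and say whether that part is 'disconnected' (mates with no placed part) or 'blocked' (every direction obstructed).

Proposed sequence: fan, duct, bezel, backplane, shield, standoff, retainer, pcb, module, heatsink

Valid

1. fan@(-1, 1, -1) [-x clear] — {fan}
2. duct@(-1, 1, 0) [-x clear] — {duct, fan}
3. bezel@(-2, 1, 0) [-y clear] — {bezel, duct, fan}
4. backplane@(-1, 0, 0) [-x clear] — {backplane, bezel, duct, fan}
5. shield@(-1, 0, 1) [-y clear] — {backplane, bezel, duct, fan, shield}
6. standoff@(0, 0, 0) [+x clear] — {backplane, bezel, duct, fan, shield, standoff}
7. retainer@(0, 0, -1) [-x clear] — {backplane, bezel, duct, fan, retainer, shield, standoff}
8. pcb@(0, 0, -2) [-y clear] — {backplane, bezel, duct, fan, pcb, retainer, shield, standoff}
9. module@(0, 1, -2) [-x clear] — {backplane, bezel, duct, fan, module, pcb, retainer, shield, standoff}
10. heatsink@(-1, 1, 1) [+x clear] — {backplane, bezel, duct, fan, heatsink, module, pcb, retainer, shield, standoff}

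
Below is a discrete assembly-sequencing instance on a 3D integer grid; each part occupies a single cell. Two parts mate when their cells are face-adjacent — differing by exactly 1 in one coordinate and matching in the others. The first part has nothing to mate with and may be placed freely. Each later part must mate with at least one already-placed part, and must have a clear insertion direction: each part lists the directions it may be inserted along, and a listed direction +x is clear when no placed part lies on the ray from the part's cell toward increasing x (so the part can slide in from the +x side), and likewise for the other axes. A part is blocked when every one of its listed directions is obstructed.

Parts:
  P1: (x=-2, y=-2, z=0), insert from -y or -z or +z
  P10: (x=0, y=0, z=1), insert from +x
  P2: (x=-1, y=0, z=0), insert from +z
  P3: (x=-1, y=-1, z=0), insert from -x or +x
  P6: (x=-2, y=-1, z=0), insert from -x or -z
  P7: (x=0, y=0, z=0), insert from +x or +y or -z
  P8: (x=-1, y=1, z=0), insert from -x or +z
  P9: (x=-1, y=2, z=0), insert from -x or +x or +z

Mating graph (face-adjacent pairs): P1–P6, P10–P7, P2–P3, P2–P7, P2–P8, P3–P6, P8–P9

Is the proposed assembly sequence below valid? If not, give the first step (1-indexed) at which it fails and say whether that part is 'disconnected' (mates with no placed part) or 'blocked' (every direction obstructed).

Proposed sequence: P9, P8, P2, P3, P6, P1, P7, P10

1. P9@(-1, 2, 0) [-x clear] — {P9}
2. P8@(-1, 1, 0) [-x clear] — {P8, P9}
3. P2@(-1, 0, 0) [+z clear] — {P2, P8, P9}
4. P3@(-1, -1, 0) [-x clear] — {P2, P3, P8, P9}
5. P6@(-2, -1, 0) [-x clear] — {P2, P3, P6, P8, P9}
6. P1@(-2, -2, 0) [-y clear] — {P1, P2, P3, P6, P8, P9}
7. P7@(0, 0, 0) [+x clear] — {P1, P2, P3, P6, P7, P8, P9}
8. P10@(0, 0, 1) [+x clear] — {P1, P10, P2, P3, P6, P7, P8, P9}

Valid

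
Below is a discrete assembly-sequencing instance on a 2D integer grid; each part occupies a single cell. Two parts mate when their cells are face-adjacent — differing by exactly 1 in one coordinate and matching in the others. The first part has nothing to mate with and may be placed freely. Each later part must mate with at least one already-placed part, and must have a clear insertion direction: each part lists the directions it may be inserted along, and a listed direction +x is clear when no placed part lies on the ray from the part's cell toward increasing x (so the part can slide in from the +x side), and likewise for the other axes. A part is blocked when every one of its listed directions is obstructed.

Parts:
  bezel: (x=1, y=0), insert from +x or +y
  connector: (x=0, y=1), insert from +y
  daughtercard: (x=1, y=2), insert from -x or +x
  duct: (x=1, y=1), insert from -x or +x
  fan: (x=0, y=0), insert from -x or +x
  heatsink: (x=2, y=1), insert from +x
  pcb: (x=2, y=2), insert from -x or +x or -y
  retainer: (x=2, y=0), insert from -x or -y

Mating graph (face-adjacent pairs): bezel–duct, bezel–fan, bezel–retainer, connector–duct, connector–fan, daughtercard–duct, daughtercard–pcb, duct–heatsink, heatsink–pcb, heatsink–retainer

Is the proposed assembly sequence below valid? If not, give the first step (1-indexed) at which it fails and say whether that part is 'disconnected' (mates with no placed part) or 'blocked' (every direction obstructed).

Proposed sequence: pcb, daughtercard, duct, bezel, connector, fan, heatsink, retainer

Valid

1. pcb@(2, 2) [-x clear] — {pcb}
2. daughtercard@(1, 2) [-x clear] — {daughtercard, pcb}
3. duct@(1, 1) [-x clear] — {daughtercard, duct, pcb}
4. bezel@(1, 0) [+x clear] — {bezel, daughtercard, duct, pcb}
5. connector@(0, 1) [+y clear] — {bezel, connector, daughtercard, duct, pcb}
6. fan@(0, 0) [-x clear] — {bezel, connector, daughtercard, duct, fan, pcb}
7. heatsink@(2, 1) [+x clear] — {bezel, connector, daughtercard, duct, fan, heatsink, pcb}
8. retainer@(2, 0) [-y clear] — {bezel, connector, daughtercard, duct, fan, heatsink, pcb, retainer}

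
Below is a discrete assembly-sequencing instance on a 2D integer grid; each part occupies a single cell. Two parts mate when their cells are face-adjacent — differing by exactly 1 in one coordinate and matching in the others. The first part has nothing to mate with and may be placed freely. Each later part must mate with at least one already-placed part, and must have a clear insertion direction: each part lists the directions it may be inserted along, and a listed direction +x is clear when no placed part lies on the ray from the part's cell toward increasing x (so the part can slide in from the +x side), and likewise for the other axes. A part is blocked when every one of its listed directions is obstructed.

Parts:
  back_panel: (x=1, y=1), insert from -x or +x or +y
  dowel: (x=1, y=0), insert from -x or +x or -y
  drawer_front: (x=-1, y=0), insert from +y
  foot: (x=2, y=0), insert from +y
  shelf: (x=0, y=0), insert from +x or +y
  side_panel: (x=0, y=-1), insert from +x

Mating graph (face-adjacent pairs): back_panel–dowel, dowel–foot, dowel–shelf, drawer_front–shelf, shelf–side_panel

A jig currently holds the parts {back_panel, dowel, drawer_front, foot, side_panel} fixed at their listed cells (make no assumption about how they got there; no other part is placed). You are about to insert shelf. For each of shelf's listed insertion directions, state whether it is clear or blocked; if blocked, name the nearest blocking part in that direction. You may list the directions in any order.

+x: nearest on ray is dowel@(1, 0) ⇒ blocked
+y: ray from shelf(0, 0) has no placed part ⇒ clear

+x: blocked by dowel; +y: clear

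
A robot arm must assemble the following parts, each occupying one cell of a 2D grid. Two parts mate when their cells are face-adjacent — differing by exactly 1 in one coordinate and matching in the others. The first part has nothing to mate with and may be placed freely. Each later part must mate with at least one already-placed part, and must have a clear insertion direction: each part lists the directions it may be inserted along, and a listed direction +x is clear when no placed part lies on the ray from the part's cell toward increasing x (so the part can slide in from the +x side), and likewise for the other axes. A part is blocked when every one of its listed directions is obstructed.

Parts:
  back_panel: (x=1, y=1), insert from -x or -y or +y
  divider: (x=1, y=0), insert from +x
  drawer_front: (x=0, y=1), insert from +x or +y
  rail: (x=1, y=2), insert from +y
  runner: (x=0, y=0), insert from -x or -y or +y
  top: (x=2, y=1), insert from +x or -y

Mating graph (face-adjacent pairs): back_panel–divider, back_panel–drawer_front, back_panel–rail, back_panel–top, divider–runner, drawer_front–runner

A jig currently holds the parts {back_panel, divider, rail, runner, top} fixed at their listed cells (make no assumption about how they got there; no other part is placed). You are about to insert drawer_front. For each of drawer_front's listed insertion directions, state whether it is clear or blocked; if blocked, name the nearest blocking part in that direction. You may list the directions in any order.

+x: blocked by back_panel; +y: clear

+x: nearest on ray is back_panel@(1, 1) ⇒ blocked
+y: ray from drawer_front(0, 1) has no placed part ⇒ clear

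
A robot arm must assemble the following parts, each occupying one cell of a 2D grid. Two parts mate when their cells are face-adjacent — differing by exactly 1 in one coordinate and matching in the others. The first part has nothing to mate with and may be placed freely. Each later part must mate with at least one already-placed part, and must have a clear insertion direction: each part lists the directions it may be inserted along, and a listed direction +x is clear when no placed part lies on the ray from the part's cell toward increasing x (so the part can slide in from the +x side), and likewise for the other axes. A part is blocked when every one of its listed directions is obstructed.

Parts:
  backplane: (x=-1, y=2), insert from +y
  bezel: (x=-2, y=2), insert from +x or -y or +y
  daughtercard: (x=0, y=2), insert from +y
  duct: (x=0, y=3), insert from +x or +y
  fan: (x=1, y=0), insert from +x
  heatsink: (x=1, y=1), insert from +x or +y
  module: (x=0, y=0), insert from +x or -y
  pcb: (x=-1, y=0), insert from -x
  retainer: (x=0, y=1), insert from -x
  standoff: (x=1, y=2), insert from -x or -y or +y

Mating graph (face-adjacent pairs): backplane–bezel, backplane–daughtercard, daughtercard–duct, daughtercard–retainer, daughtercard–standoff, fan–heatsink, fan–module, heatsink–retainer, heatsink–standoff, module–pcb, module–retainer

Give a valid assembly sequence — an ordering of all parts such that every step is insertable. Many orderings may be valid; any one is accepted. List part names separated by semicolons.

pcb; module; retainer; heatsink; daughtercard; duct; fan; backplane; bezel; standoff

1. pcb@(-1, 0) [-x clear] — {pcb}
2. module@(0, 0) [+x clear] — {module, pcb}
3. retainer@(0, 1) [-x clear] — {module, pcb, retainer}
4. heatsink@(1, 1) [+x clear] — {heatsink, module, pcb, retainer}
5. daughtercard@(0, 2) [+y clear] — {daughtercard, heatsink, module, pcb, retainer}
6. duct@(0, 3) [+x clear] — {daughtercard, duct, heatsink, module, pcb, retainer}
7. fan@(1, 0) [+x clear] — {daughtercard, duct, fan, heatsink, module, pcb, retainer}
8. backplane@(-1, 2) [+y clear] — {backplane, daughtercard, duct, fan, heatsink, module, pcb, retainer}
9. bezel@(-2, 2) [-y clear] — {backplane, bezel, daughtercard, duct, fan, heatsink, module, pcb, retainer}
10. standoff@(1, 2) [+y clear] — {backplane, bezel, daughtercard, duct, fan, heatsink, module, pcb, retainer, standoff}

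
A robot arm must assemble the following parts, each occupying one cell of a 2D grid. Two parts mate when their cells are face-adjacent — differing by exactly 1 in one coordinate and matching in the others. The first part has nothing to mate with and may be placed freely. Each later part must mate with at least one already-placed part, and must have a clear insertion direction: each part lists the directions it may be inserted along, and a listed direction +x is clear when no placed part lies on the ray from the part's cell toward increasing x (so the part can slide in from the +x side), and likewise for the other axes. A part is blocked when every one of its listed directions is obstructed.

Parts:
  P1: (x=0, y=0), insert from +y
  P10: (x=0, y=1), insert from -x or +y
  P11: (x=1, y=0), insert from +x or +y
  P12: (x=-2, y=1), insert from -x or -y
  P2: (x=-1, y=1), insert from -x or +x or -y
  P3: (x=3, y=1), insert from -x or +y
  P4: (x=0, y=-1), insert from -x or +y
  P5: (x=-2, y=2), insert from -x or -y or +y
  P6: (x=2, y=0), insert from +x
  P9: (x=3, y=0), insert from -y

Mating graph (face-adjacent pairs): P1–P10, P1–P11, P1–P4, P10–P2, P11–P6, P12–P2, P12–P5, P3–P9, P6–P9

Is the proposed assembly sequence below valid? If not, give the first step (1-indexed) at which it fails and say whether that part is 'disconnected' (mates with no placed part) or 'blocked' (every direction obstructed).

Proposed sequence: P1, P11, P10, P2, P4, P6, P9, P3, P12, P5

1. P1@(0, 0) [+y clear] — {P1}
2. P11@(1, 0) [+x clear] — {P1, P11}
3. P10@(0, 1) [-x clear] — {P1, P10, P11}
4. P2@(-1, 1) [-x clear] — {P1, P10, P11, P2}
5. P4@(0, -1) [-x clear] — {P1, P10, P11, P2, P4}
6. P6@(2, 0) [+x clear] — {P1, P10, P11, P2, P4, P6}
7. P9@(3, 0) [-y clear] — {P1, P10, P11, P2, P4, P6, P9}
8. P3@(3, 1) [+y clear] — {P1, P10, P11, P2, P3, P4, P6, P9}
9. P12@(-2, 1) [-x clear] — {P1, P10, P11, P12, P2, P3, P4, P6, P9}
10. P5@(-2, 2) [-x clear] — {P1, P10, P11, P12, P2, P3, P4, P5, P6, P9}

Valid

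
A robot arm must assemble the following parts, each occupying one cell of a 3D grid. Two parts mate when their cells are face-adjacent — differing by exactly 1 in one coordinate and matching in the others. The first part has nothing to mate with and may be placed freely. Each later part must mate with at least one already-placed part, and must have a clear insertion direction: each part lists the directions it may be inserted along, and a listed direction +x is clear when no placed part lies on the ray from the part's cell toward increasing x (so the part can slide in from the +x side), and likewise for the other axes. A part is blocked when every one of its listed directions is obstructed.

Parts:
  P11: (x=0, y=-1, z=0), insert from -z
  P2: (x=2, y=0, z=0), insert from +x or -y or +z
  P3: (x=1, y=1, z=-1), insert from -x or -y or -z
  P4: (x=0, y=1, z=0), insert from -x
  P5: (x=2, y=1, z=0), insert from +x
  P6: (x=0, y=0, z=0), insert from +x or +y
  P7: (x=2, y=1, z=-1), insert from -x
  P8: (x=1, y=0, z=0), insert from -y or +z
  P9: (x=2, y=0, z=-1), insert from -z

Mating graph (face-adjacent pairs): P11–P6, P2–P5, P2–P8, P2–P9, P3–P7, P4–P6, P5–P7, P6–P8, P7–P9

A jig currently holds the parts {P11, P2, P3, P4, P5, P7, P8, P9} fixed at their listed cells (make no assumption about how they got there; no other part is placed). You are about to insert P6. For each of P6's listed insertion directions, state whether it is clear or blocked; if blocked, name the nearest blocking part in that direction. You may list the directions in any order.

+x: nearest on ray is P8@(1, 0, 0) ⇒ blocked
+y: nearest on ray is P4@(0, 1, 0) ⇒ blocked

+x: blocked by P8; +y: blocked by P4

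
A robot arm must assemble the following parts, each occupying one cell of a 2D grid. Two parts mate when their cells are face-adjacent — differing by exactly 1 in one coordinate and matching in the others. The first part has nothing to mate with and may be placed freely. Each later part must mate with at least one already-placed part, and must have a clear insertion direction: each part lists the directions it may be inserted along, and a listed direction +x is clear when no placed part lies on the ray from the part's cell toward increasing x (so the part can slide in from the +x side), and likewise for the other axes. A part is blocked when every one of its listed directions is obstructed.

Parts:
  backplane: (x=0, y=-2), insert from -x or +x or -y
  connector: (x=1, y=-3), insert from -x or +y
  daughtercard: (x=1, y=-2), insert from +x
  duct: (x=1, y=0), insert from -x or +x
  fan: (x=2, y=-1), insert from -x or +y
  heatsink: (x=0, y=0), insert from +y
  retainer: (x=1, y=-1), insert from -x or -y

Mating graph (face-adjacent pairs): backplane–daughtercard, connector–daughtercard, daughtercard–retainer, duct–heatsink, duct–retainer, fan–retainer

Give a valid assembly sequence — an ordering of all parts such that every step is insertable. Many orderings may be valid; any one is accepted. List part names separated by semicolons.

1. duct@(1, 0) [-x clear] — {duct}
2. retainer@(1, -1) [-x clear] — {duct, retainer}
3. daughtercard@(1, -2) [+x clear] — {daughtercard, duct, retainer}
4. backplane@(0, -2) [-x clear] — {backplane, daughtercard, duct, retainer}
5. fan@(2, -1) [+y clear] — {backplane, daughtercard, duct, fan, retainer}
6. heatsink@(0, 0) [+y clear] — {backplane, daughtercard, duct, fan, heatsink, retainer}
7. connector@(1, -3) [-x clear] — {backplane, connector, daughtercard, duct, fan, heatsink, retainer}

duct; retainer; daughtercard; backplane; fan; heatsink; connector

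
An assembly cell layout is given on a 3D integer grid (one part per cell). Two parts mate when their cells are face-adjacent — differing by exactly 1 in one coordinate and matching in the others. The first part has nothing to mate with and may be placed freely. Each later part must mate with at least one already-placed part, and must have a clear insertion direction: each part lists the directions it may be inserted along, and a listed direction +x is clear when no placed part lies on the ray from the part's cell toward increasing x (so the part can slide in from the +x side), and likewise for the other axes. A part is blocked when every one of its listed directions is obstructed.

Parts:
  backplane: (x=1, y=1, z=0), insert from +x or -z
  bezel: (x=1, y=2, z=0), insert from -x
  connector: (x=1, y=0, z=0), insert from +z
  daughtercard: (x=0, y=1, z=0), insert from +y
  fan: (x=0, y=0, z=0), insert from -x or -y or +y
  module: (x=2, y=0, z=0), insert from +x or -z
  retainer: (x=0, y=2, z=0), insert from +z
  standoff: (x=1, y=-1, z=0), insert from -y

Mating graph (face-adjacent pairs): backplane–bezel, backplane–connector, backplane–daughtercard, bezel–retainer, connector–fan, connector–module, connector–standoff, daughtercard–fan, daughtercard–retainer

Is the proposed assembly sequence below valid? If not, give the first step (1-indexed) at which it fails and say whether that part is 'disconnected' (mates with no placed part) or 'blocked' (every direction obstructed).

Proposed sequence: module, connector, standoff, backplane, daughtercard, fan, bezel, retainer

Valid

1. module@(2, 0, 0) [+x clear] — {module}
2. connector@(1, 0, 0) [+z clear] — {connector, module}
3. standoff@(1, -1, 0) [-y clear] — {connector, module, standoff}
4. backplane@(1, 1, 0) [+x clear] — {backplane, connector, module, standoff}
5. daughtercard@(0, 1, 0) [+y clear] — {backplane, connector, daughtercard, module, standoff}
6. fan@(0, 0, 0) [-x clear] — {backplane, connector, daughtercard, fan, module, standoff}
7. bezel@(1, 2, 0) [-x clear] — {backplane, bezel, connector, daughtercard, fan, module, standoff}
8. retainer@(0, 2, 0) [+z clear] — {backplane, bezel, connector, daughtercard, fan, module, retainer, standoff}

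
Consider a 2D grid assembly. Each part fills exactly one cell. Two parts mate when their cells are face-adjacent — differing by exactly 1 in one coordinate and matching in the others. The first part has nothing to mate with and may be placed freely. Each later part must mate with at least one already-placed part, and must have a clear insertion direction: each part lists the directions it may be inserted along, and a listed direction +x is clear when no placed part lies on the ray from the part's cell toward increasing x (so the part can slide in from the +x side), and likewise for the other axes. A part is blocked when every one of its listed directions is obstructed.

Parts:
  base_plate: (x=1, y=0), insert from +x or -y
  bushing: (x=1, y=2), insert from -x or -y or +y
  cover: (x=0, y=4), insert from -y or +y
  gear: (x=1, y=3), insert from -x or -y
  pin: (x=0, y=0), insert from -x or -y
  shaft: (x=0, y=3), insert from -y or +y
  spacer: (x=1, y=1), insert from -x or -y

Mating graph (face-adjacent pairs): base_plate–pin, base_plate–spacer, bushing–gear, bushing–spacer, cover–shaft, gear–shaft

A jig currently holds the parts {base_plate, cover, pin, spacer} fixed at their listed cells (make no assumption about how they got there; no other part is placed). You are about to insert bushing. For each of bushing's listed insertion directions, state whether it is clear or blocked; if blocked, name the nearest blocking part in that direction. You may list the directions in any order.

-x: ray from bushing(1, 2) has no placed part ⇒ clear
-y: nearest on ray is spacer@(1, 1) ⇒ blocked
+y: ray from bushing(1, 2) has no placed part ⇒ clear

+y: clear; -x: clear; -y: blocked by spacer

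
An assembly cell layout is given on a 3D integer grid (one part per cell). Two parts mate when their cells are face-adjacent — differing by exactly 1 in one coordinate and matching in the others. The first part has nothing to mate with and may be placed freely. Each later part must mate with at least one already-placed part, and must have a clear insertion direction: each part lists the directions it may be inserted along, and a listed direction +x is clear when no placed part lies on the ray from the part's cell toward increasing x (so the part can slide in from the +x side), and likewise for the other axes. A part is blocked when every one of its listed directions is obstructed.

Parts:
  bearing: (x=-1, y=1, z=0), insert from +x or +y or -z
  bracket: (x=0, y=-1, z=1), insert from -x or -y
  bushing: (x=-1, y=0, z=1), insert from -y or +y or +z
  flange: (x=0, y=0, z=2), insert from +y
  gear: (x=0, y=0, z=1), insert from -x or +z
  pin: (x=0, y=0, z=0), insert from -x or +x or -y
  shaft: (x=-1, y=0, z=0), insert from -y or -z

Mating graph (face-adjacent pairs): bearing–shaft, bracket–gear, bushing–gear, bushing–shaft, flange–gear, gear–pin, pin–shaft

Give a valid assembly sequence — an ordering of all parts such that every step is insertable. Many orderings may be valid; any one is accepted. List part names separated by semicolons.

1. bearing@(-1, 1, 0) [+x clear] — {bearing}
2. shaft@(-1, 0, 0) [-y clear] — {bearing, shaft}
3. pin@(0, 0, 0) [+x clear] — {bearing, pin, shaft}
4. gear@(0, 0, 1) [-x clear] — {bearing, gear, pin, shaft}
5. bracket@(0, -1, 1) [-x clear] — {bearing, bracket, gear, pin, shaft}
6. flange@(0, 0, 2) [+y clear] — {bearing, bracket, flange, gear, pin, shaft}
7. bushing@(-1, 0, 1) [-y clear] — {bearing, bracket, bushing, flange, gear, pin, shaft}

bearing; shaft; pin; gear; bracket; flange; bushing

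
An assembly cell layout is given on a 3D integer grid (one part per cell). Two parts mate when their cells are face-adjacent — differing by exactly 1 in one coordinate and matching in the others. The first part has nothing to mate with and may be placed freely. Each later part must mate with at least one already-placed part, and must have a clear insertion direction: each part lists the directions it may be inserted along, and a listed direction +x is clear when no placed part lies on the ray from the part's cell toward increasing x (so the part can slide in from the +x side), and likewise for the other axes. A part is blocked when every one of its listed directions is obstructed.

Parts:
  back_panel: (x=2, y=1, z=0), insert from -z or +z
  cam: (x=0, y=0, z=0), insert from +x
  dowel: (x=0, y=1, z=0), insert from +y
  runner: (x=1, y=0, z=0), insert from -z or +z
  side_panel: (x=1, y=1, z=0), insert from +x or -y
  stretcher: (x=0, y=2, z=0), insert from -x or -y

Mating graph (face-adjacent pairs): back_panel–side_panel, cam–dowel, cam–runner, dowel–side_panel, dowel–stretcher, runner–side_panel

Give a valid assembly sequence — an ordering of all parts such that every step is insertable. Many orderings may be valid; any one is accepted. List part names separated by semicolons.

1. dowel@(0, 1, 0) [+y clear] — {dowel}
2. stretcher@(0, 2, 0) [-x clear] — {dowel, stretcher}
3. cam@(0, 0, 0) [+x clear] — {cam, dowel, stretcher}
4. side_panel@(1, 1, 0) [+x clear] — {cam, dowel, side_panel, stretcher}
5. runner@(1, 0, 0) [-z clear] — {cam, dowel, runner, side_panel, stretcher}
6. back_panel@(2, 1, 0) [-z clear] — {back_panel, cam, dowel, runner, side_panel, stretcher}

dowel; stretcher; cam; side_panel; runner; back_panel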